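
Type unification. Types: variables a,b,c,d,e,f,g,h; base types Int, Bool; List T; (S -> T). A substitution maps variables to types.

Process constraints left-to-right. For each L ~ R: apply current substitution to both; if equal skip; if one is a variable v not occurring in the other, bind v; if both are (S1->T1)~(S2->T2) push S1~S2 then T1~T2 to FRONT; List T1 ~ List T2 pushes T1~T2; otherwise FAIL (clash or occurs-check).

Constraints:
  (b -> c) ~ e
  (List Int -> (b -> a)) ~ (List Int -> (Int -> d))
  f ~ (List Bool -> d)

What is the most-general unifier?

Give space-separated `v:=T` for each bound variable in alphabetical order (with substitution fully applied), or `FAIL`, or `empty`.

Answer: a:=d b:=Int e:=(Int -> c) f:=(List Bool -> d)

Derivation:
step 1: unify (b -> c) ~ e  [subst: {-} | 2 pending]
  bind e := (b -> c)
step 2: unify (List Int -> (b -> a)) ~ (List Int -> (Int -> d))  [subst: {e:=(b -> c)} | 1 pending]
  -> decompose arrow: push List Int~List Int, (b -> a)~(Int -> d)
step 3: unify List Int ~ List Int  [subst: {e:=(b -> c)} | 2 pending]
  -> identical, skip
step 4: unify (b -> a) ~ (Int -> d)  [subst: {e:=(b -> c)} | 1 pending]
  -> decompose arrow: push b~Int, a~d
step 5: unify b ~ Int  [subst: {e:=(b -> c)} | 2 pending]
  bind b := Int
step 6: unify a ~ d  [subst: {e:=(b -> c), b:=Int} | 1 pending]
  bind a := d
step 7: unify f ~ (List Bool -> d)  [subst: {e:=(b -> c), b:=Int, a:=d} | 0 pending]
  bind f := (List Bool -> d)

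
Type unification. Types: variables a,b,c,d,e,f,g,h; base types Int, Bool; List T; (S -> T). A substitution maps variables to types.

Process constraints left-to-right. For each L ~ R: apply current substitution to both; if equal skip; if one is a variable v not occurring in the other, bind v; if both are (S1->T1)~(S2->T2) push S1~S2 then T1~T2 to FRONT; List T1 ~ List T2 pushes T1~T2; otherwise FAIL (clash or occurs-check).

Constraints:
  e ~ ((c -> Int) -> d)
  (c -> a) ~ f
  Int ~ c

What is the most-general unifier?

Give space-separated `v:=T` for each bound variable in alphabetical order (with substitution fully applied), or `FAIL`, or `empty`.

Answer: c:=Int e:=((Int -> Int) -> d) f:=(Int -> a)

Derivation:
step 1: unify e ~ ((c -> Int) -> d)  [subst: {-} | 2 pending]
  bind e := ((c -> Int) -> d)
step 2: unify (c -> a) ~ f  [subst: {e:=((c -> Int) -> d)} | 1 pending]
  bind f := (c -> a)
step 3: unify Int ~ c  [subst: {e:=((c -> Int) -> d), f:=(c -> a)} | 0 pending]
  bind c := Int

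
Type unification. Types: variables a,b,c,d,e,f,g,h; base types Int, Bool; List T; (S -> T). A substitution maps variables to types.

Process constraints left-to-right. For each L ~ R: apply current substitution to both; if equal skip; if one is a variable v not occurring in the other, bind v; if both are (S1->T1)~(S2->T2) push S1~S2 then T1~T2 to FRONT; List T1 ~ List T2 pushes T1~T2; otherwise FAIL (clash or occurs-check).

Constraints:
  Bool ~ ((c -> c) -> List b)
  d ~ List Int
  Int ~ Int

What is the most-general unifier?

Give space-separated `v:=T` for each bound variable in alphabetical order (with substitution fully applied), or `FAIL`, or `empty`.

Answer: FAIL

Derivation:
step 1: unify Bool ~ ((c -> c) -> List b)  [subst: {-} | 2 pending]
  clash: Bool vs ((c -> c) -> List b)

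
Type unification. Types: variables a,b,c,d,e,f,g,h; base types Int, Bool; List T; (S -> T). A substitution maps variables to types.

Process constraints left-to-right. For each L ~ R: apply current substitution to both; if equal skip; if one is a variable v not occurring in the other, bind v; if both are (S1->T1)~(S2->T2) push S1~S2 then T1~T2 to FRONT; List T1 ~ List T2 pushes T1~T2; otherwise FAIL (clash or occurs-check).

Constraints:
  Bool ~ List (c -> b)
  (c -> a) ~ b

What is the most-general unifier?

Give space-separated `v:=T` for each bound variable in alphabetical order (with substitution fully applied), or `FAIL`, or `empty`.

Answer: FAIL

Derivation:
step 1: unify Bool ~ List (c -> b)  [subst: {-} | 1 pending]
  clash: Bool vs List (c -> b)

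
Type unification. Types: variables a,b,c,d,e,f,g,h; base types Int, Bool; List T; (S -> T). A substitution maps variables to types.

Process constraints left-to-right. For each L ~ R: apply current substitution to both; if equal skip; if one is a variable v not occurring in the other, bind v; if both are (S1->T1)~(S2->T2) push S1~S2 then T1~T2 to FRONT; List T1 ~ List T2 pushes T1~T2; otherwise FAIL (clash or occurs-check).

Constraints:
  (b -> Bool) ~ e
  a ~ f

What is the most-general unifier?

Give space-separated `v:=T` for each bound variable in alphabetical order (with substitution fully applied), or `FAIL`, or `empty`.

step 1: unify (b -> Bool) ~ e  [subst: {-} | 1 pending]
  bind e := (b -> Bool)
step 2: unify a ~ f  [subst: {e:=(b -> Bool)} | 0 pending]
  bind a := f

Answer: a:=f e:=(b -> Bool)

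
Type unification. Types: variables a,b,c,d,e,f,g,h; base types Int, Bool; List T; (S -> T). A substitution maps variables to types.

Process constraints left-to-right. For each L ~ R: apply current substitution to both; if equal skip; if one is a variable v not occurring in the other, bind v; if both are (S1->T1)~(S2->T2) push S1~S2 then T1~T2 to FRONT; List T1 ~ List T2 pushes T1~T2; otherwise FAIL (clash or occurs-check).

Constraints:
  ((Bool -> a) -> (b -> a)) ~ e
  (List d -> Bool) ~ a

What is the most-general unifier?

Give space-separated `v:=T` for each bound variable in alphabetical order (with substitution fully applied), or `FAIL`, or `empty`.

step 1: unify ((Bool -> a) -> (b -> a)) ~ e  [subst: {-} | 1 pending]
  bind e := ((Bool -> a) -> (b -> a))
step 2: unify (List d -> Bool) ~ a  [subst: {e:=((Bool -> a) -> (b -> a))} | 0 pending]
  bind a := (List d -> Bool)

Answer: a:=(List d -> Bool) e:=((Bool -> (List d -> Bool)) -> (b -> (List d -> Bool)))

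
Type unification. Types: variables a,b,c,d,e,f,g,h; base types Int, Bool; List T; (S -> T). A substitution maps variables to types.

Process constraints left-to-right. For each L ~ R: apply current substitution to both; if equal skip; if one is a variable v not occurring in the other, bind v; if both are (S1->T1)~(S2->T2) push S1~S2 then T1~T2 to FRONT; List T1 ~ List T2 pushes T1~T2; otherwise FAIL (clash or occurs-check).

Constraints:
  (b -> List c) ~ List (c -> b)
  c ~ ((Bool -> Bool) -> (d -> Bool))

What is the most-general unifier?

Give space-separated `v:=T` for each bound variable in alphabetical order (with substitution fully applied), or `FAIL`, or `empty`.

step 1: unify (b -> List c) ~ List (c -> b)  [subst: {-} | 1 pending]
  clash: (b -> List c) vs List (c -> b)

Answer: FAIL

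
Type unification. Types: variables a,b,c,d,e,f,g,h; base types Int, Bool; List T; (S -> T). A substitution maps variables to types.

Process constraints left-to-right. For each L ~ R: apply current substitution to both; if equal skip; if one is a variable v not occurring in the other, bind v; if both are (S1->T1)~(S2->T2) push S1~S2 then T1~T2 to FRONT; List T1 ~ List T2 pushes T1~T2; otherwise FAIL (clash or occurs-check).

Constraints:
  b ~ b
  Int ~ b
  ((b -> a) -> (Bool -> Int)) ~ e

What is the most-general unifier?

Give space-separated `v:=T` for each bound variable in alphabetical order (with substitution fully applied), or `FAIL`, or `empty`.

step 1: unify b ~ b  [subst: {-} | 2 pending]
  -> identical, skip
step 2: unify Int ~ b  [subst: {-} | 1 pending]
  bind b := Int
step 3: unify ((Int -> a) -> (Bool -> Int)) ~ e  [subst: {b:=Int} | 0 pending]
  bind e := ((Int -> a) -> (Bool -> Int))

Answer: b:=Int e:=((Int -> a) -> (Bool -> Int))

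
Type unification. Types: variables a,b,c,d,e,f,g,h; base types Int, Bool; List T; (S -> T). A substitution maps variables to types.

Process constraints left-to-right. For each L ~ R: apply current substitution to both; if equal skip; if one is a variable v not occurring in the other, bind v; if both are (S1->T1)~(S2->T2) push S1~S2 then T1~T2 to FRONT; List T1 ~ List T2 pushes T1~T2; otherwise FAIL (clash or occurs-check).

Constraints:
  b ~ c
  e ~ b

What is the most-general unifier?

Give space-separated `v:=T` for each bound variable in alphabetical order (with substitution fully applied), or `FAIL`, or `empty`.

Answer: b:=c e:=c

Derivation:
step 1: unify b ~ c  [subst: {-} | 1 pending]
  bind b := c
step 2: unify e ~ c  [subst: {b:=c} | 0 pending]
  bind e := c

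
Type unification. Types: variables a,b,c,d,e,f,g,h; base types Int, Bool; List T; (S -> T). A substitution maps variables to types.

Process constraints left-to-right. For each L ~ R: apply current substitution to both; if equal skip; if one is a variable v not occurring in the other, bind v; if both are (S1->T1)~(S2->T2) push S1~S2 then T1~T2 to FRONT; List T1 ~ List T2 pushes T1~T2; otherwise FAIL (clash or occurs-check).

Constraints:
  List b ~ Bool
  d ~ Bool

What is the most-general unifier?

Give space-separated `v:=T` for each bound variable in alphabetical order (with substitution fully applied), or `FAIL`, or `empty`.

step 1: unify List b ~ Bool  [subst: {-} | 1 pending]
  clash: List b vs Bool

Answer: FAIL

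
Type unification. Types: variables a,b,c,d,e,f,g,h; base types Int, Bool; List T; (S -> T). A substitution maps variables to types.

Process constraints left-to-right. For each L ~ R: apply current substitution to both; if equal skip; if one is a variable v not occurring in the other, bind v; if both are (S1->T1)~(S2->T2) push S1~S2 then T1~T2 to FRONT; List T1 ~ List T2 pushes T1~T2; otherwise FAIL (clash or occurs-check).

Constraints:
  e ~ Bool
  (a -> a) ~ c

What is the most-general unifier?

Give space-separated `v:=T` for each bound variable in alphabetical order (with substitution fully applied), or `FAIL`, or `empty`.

step 1: unify e ~ Bool  [subst: {-} | 1 pending]
  bind e := Bool
step 2: unify (a -> a) ~ c  [subst: {e:=Bool} | 0 pending]
  bind c := (a -> a)

Answer: c:=(a -> a) e:=Bool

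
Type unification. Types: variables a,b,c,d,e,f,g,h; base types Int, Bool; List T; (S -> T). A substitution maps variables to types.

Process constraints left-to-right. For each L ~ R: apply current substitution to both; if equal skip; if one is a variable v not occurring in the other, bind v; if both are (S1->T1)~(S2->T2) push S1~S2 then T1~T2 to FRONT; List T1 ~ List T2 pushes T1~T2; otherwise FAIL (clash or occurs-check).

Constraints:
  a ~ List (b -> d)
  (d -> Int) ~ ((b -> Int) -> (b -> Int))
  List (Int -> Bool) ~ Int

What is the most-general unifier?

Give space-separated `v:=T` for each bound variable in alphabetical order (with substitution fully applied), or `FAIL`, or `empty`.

step 1: unify a ~ List (b -> d)  [subst: {-} | 2 pending]
  bind a := List (b -> d)
step 2: unify (d -> Int) ~ ((b -> Int) -> (b -> Int))  [subst: {a:=List (b -> d)} | 1 pending]
  -> decompose arrow: push d~(b -> Int), Int~(b -> Int)
step 3: unify d ~ (b -> Int)  [subst: {a:=List (b -> d)} | 2 pending]
  bind d := (b -> Int)
step 4: unify Int ~ (b -> Int)  [subst: {a:=List (b -> d), d:=(b -> Int)} | 1 pending]
  clash: Int vs (b -> Int)

Answer: FAIL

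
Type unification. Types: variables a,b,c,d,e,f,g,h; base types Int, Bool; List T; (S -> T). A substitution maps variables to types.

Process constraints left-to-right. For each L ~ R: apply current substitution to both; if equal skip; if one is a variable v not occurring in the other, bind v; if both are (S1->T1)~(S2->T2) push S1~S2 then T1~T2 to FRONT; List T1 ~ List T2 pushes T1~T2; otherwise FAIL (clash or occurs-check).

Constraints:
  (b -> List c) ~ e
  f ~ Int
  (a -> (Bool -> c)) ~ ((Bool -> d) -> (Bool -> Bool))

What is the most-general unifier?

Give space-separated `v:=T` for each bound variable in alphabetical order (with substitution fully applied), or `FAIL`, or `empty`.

Answer: a:=(Bool -> d) c:=Bool e:=(b -> List Bool) f:=Int

Derivation:
step 1: unify (b -> List c) ~ e  [subst: {-} | 2 pending]
  bind e := (b -> List c)
step 2: unify f ~ Int  [subst: {e:=(b -> List c)} | 1 pending]
  bind f := Int
step 3: unify (a -> (Bool -> c)) ~ ((Bool -> d) -> (Bool -> Bool))  [subst: {e:=(b -> List c), f:=Int} | 0 pending]
  -> decompose arrow: push a~(Bool -> d), (Bool -> c)~(Bool -> Bool)
step 4: unify a ~ (Bool -> d)  [subst: {e:=(b -> List c), f:=Int} | 1 pending]
  bind a := (Bool -> d)
step 5: unify (Bool -> c) ~ (Bool -> Bool)  [subst: {e:=(b -> List c), f:=Int, a:=(Bool -> d)} | 0 pending]
  -> decompose arrow: push Bool~Bool, c~Bool
step 6: unify Bool ~ Bool  [subst: {e:=(b -> List c), f:=Int, a:=(Bool -> d)} | 1 pending]
  -> identical, skip
step 7: unify c ~ Bool  [subst: {e:=(b -> List c), f:=Int, a:=(Bool -> d)} | 0 pending]
  bind c := Bool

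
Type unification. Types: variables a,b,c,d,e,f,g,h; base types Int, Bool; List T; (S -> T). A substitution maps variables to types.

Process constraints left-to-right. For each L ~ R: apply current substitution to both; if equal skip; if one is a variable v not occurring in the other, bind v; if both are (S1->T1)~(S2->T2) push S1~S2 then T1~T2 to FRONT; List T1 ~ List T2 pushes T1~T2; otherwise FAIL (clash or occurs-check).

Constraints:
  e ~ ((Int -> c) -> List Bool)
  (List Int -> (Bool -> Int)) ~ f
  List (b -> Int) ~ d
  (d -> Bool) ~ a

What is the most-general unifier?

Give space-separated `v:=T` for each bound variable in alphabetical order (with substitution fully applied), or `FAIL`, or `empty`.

step 1: unify e ~ ((Int -> c) -> List Bool)  [subst: {-} | 3 pending]
  bind e := ((Int -> c) -> List Bool)
step 2: unify (List Int -> (Bool -> Int)) ~ f  [subst: {e:=((Int -> c) -> List Bool)} | 2 pending]
  bind f := (List Int -> (Bool -> Int))
step 3: unify List (b -> Int) ~ d  [subst: {e:=((Int -> c) -> List Bool), f:=(List Int -> (Bool -> Int))} | 1 pending]
  bind d := List (b -> Int)
step 4: unify (List (b -> Int) -> Bool) ~ a  [subst: {e:=((Int -> c) -> List Bool), f:=(List Int -> (Bool -> Int)), d:=List (b -> Int)} | 0 pending]
  bind a := (List (b -> Int) -> Bool)

Answer: a:=(List (b -> Int) -> Bool) d:=List (b -> Int) e:=((Int -> c) -> List Bool) f:=(List Int -> (Bool -> Int))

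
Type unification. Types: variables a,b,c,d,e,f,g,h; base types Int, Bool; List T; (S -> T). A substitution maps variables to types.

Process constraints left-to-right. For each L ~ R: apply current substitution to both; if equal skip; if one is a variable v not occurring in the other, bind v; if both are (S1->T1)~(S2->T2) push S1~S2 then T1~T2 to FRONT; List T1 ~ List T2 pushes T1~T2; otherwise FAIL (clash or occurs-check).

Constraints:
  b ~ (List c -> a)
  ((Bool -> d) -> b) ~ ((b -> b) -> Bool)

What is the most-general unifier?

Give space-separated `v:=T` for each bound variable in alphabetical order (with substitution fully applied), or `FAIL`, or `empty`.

Answer: FAIL

Derivation:
step 1: unify b ~ (List c -> a)  [subst: {-} | 1 pending]
  bind b := (List c -> a)
step 2: unify ((Bool -> d) -> (List c -> a)) ~ (((List c -> a) -> (List c -> a)) -> Bool)  [subst: {b:=(List c -> a)} | 0 pending]
  -> decompose arrow: push (Bool -> d)~((List c -> a) -> (List c -> a)), (List c -> a)~Bool
step 3: unify (Bool -> d) ~ ((List c -> a) -> (List c -> a))  [subst: {b:=(List c -> a)} | 1 pending]
  -> decompose arrow: push Bool~(List c -> a), d~(List c -> a)
step 4: unify Bool ~ (List c -> a)  [subst: {b:=(List c -> a)} | 2 pending]
  clash: Bool vs (List c -> a)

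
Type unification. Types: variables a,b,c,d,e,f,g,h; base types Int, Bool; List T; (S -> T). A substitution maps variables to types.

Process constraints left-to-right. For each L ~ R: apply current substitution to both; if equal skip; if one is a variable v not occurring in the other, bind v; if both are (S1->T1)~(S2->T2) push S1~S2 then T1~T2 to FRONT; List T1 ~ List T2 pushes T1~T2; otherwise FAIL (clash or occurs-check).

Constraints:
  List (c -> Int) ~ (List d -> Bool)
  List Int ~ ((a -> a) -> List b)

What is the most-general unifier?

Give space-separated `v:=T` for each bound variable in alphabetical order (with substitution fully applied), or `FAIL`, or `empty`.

Answer: FAIL

Derivation:
step 1: unify List (c -> Int) ~ (List d -> Bool)  [subst: {-} | 1 pending]
  clash: List (c -> Int) vs (List d -> Bool)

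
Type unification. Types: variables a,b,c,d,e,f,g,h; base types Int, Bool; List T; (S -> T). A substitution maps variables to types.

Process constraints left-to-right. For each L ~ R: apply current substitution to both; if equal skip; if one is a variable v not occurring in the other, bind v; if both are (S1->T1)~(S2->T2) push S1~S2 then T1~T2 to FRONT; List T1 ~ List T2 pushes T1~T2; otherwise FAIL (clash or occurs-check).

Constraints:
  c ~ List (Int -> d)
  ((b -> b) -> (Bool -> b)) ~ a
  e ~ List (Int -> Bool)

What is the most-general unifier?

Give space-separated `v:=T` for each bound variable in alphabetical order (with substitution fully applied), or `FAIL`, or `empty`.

Answer: a:=((b -> b) -> (Bool -> b)) c:=List (Int -> d) e:=List (Int -> Bool)

Derivation:
step 1: unify c ~ List (Int -> d)  [subst: {-} | 2 pending]
  bind c := List (Int -> d)
step 2: unify ((b -> b) -> (Bool -> b)) ~ a  [subst: {c:=List (Int -> d)} | 1 pending]
  bind a := ((b -> b) -> (Bool -> b))
step 3: unify e ~ List (Int -> Bool)  [subst: {c:=List (Int -> d), a:=((b -> b) -> (Bool -> b))} | 0 pending]
  bind e := List (Int -> Bool)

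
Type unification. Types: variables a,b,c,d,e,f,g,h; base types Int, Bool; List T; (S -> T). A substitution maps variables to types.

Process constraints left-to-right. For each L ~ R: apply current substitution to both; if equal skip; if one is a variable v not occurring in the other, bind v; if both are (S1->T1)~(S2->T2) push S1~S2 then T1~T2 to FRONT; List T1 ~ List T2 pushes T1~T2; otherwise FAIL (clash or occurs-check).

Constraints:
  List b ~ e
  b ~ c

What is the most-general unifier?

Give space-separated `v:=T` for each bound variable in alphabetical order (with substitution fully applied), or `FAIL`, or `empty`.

step 1: unify List b ~ e  [subst: {-} | 1 pending]
  bind e := List b
step 2: unify b ~ c  [subst: {e:=List b} | 0 pending]
  bind b := c

Answer: b:=c e:=List c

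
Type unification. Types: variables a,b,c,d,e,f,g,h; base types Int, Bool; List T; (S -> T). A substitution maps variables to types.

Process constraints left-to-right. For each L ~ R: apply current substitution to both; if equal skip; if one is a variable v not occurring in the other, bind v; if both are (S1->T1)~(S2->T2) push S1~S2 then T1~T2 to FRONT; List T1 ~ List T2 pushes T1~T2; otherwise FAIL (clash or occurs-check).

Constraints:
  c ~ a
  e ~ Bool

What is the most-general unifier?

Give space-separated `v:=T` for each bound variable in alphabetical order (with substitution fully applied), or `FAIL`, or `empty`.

step 1: unify c ~ a  [subst: {-} | 1 pending]
  bind c := a
step 2: unify e ~ Bool  [subst: {c:=a} | 0 pending]
  bind e := Bool

Answer: c:=a e:=Bool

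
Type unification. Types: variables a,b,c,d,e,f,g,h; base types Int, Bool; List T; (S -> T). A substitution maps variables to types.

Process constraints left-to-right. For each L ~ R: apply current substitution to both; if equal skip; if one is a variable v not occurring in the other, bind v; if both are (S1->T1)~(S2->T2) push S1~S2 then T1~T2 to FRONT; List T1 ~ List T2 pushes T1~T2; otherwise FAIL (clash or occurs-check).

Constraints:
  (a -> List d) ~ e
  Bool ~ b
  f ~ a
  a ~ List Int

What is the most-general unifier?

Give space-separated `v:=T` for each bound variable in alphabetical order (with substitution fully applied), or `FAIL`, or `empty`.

Answer: a:=List Int b:=Bool e:=(List Int -> List d) f:=List Int

Derivation:
step 1: unify (a -> List d) ~ e  [subst: {-} | 3 pending]
  bind e := (a -> List d)
step 2: unify Bool ~ b  [subst: {e:=(a -> List d)} | 2 pending]
  bind b := Bool
step 3: unify f ~ a  [subst: {e:=(a -> List d), b:=Bool} | 1 pending]
  bind f := a
step 4: unify a ~ List Int  [subst: {e:=(a -> List d), b:=Bool, f:=a} | 0 pending]
  bind a := List Int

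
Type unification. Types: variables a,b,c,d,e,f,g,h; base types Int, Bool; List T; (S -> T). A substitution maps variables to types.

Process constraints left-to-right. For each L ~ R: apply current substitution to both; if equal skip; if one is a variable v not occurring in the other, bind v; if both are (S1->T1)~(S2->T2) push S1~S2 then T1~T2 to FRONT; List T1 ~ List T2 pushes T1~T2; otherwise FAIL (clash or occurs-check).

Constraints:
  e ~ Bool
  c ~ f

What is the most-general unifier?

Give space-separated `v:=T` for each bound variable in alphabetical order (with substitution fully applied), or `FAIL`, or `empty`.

step 1: unify e ~ Bool  [subst: {-} | 1 pending]
  bind e := Bool
step 2: unify c ~ f  [subst: {e:=Bool} | 0 pending]
  bind c := f

Answer: c:=f e:=Bool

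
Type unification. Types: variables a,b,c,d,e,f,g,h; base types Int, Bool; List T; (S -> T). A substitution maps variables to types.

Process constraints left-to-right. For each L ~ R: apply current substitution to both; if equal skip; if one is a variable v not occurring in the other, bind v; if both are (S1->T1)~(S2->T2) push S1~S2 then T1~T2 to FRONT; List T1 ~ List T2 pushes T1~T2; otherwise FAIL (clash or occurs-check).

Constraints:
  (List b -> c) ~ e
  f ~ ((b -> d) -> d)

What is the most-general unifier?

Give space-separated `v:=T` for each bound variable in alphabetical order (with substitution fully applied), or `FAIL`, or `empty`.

step 1: unify (List b -> c) ~ e  [subst: {-} | 1 pending]
  bind e := (List b -> c)
step 2: unify f ~ ((b -> d) -> d)  [subst: {e:=(List b -> c)} | 0 pending]
  bind f := ((b -> d) -> d)

Answer: e:=(List b -> c) f:=((b -> d) -> d)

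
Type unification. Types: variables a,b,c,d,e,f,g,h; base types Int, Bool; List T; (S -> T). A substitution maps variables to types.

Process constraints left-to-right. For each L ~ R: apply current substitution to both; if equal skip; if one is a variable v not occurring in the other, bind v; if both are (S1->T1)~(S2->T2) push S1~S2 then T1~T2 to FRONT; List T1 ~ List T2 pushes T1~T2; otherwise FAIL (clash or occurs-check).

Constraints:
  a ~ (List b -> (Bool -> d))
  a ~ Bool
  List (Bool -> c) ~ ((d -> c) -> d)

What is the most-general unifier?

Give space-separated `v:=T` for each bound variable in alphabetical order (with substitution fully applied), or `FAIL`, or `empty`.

step 1: unify a ~ (List b -> (Bool -> d))  [subst: {-} | 2 pending]
  bind a := (List b -> (Bool -> d))
step 2: unify (List b -> (Bool -> d)) ~ Bool  [subst: {a:=(List b -> (Bool -> d))} | 1 pending]
  clash: (List b -> (Bool -> d)) vs Bool

Answer: FAIL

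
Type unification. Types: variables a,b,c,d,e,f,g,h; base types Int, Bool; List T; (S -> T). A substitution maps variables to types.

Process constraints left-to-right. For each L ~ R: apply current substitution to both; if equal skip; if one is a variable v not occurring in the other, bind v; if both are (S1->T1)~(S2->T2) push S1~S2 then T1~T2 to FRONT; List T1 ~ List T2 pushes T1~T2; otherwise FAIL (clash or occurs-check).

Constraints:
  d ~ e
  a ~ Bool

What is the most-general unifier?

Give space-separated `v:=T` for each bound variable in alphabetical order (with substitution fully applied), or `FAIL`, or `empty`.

step 1: unify d ~ e  [subst: {-} | 1 pending]
  bind d := e
step 2: unify a ~ Bool  [subst: {d:=e} | 0 pending]
  bind a := Bool

Answer: a:=Bool d:=e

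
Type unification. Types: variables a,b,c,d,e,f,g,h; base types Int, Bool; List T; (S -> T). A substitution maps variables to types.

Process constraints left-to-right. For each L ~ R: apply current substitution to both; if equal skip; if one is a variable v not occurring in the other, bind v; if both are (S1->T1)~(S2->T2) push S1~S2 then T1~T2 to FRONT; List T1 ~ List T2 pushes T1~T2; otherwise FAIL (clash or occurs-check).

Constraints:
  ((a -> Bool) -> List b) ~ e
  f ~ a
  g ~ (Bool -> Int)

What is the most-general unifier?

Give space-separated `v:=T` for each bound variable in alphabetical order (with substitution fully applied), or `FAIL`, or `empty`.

Answer: e:=((a -> Bool) -> List b) f:=a g:=(Bool -> Int)

Derivation:
step 1: unify ((a -> Bool) -> List b) ~ e  [subst: {-} | 2 pending]
  bind e := ((a -> Bool) -> List b)
step 2: unify f ~ a  [subst: {e:=((a -> Bool) -> List b)} | 1 pending]
  bind f := a
step 3: unify g ~ (Bool -> Int)  [subst: {e:=((a -> Bool) -> List b), f:=a} | 0 pending]
  bind g := (Bool -> Int)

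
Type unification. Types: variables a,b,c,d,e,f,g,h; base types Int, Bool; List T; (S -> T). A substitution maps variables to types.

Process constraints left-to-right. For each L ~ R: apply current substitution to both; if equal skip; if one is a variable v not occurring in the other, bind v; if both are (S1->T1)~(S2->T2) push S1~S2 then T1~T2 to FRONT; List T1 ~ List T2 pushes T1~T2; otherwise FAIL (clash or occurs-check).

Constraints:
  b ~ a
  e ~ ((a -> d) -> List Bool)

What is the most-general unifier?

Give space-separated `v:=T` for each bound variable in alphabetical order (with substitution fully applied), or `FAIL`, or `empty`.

step 1: unify b ~ a  [subst: {-} | 1 pending]
  bind b := a
step 2: unify e ~ ((a -> d) -> List Bool)  [subst: {b:=a} | 0 pending]
  bind e := ((a -> d) -> List Bool)

Answer: b:=a e:=((a -> d) -> List Bool)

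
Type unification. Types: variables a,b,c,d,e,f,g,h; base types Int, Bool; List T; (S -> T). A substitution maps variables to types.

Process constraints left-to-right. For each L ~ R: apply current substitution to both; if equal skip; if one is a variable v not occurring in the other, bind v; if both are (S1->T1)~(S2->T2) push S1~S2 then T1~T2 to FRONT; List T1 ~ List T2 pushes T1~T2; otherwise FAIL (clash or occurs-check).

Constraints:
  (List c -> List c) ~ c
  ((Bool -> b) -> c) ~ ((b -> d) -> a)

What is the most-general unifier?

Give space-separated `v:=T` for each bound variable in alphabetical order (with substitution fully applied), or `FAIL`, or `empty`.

Answer: FAIL

Derivation:
step 1: unify (List c -> List c) ~ c  [subst: {-} | 1 pending]
  occurs-check fail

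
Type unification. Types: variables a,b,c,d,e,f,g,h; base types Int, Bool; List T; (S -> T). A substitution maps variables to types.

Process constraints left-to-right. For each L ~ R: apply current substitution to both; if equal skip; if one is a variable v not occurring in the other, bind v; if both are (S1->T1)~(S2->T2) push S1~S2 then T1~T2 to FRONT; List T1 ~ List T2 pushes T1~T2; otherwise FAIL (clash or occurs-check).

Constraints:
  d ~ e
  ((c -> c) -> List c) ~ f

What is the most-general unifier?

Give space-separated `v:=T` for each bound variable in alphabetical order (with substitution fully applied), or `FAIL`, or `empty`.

step 1: unify d ~ e  [subst: {-} | 1 pending]
  bind d := e
step 2: unify ((c -> c) -> List c) ~ f  [subst: {d:=e} | 0 pending]
  bind f := ((c -> c) -> List c)

Answer: d:=e f:=((c -> c) -> List c)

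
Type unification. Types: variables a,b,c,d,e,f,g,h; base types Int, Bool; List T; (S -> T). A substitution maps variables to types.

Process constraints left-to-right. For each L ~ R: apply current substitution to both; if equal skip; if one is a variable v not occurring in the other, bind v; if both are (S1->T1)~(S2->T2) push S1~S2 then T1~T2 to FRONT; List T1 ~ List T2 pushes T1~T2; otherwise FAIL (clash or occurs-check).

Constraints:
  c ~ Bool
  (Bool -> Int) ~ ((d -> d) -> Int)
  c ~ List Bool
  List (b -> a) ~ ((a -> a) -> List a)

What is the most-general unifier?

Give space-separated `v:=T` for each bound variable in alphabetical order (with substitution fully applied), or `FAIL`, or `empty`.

Answer: FAIL

Derivation:
step 1: unify c ~ Bool  [subst: {-} | 3 pending]
  bind c := Bool
step 2: unify (Bool -> Int) ~ ((d -> d) -> Int)  [subst: {c:=Bool} | 2 pending]
  -> decompose arrow: push Bool~(d -> d), Int~Int
step 3: unify Bool ~ (d -> d)  [subst: {c:=Bool} | 3 pending]
  clash: Bool vs (d -> d)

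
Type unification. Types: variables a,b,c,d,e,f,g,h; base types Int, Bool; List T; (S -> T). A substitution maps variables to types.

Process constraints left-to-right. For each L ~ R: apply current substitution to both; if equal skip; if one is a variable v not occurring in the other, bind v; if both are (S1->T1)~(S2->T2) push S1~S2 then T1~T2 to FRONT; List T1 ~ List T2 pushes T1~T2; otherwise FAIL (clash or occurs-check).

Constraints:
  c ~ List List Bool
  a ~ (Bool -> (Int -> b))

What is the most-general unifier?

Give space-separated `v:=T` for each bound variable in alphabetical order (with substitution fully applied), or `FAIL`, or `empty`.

Answer: a:=(Bool -> (Int -> b)) c:=List List Bool

Derivation:
step 1: unify c ~ List List Bool  [subst: {-} | 1 pending]
  bind c := List List Bool
step 2: unify a ~ (Bool -> (Int -> b))  [subst: {c:=List List Bool} | 0 pending]
  bind a := (Bool -> (Int -> b))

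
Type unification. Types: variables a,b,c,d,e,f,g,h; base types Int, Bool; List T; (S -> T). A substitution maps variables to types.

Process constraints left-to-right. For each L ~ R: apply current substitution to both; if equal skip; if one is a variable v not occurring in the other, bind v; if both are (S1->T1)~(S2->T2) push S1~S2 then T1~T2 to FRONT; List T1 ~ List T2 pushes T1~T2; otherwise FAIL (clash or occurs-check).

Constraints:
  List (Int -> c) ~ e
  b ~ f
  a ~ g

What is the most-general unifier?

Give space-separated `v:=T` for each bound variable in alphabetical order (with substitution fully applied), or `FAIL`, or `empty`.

step 1: unify List (Int -> c) ~ e  [subst: {-} | 2 pending]
  bind e := List (Int -> c)
step 2: unify b ~ f  [subst: {e:=List (Int -> c)} | 1 pending]
  bind b := f
step 3: unify a ~ g  [subst: {e:=List (Int -> c), b:=f} | 0 pending]
  bind a := g

Answer: a:=g b:=f e:=List (Int -> c)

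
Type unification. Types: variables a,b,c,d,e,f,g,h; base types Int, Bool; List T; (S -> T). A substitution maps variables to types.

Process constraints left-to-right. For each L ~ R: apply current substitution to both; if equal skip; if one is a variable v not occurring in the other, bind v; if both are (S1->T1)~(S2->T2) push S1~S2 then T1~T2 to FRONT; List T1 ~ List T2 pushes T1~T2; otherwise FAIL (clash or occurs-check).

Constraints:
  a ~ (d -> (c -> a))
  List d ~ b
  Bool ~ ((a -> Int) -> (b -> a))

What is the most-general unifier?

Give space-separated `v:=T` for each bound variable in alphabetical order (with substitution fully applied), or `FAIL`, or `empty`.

Answer: FAIL

Derivation:
step 1: unify a ~ (d -> (c -> a))  [subst: {-} | 2 pending]
  occurs-check fail: a in (d -> (c -> a))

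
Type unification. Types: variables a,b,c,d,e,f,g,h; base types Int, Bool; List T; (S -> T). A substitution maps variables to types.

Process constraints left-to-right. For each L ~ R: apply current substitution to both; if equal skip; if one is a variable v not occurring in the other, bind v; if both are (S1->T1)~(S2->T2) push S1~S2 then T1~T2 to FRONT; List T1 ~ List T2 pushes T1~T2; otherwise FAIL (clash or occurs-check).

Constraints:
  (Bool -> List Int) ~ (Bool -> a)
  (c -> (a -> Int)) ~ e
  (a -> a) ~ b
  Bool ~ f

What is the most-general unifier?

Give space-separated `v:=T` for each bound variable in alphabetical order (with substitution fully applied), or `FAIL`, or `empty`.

Answer: a:=List Int b:=(List Int -> List Int) e:=(c -> (List Int -> Int)) f:=Bool

Derivation:
step 1: unify (Bool -> List Int) ~ (Bool -> a)  [subst: {-} | 3 pending]
  -> decompose arrow: push Bool~Bool, List Int~a
step 2: unify Bool ~ Bool  [subst: {-} | 4 pending]
  -> identical, skip
step 3: unify List Int ~ a  [subst: {-} | 3 pending]
  bind a := List Int
step 4: unify (c -> (List Int -> Int)) ~ e  [subst: {a:=List Int} | 2 pending]
  bind e := (c -> (List Int -> Int))
step 5: unify (List Int -> List Int) ~ b  [subst: {a:=List Int, e:=(c -> (List Int -> Int))} | 1 pending]
  bind b := (List Int -> List Int)
step 6: unify Bool ~ f  [subst: {a:=List Int, e:=(c -> (List Int -> Int)), b:=(List Int -> List Int)} | 0 pending]
  bind f := Bool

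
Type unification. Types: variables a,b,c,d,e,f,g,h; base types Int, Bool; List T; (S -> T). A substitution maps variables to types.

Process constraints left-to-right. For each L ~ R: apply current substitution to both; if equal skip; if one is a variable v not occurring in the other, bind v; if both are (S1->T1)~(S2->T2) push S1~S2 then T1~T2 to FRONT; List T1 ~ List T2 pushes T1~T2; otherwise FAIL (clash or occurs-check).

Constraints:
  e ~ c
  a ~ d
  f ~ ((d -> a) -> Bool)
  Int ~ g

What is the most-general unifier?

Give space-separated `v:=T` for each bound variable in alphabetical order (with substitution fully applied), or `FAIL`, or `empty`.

step 1: unify e ~ c  [subst: {-} | 3 pending]
  bind e := c
step 2: unify a ~ d  [subst: {e:=c} | 2 pending]
  bind a := d
step 3: unify f ~ ((d -> d) -> Bool)  [subst: {e:=c, a:=d} | 1 pending]
  bind f := ((d -> d) -> Bool)
step 4: unify Int ~ g  [subst: {e:=c, a:=d, f:=((d -> d) -> Bool)} | 0 pending]
  bind g := Int

Answer: a:=d e:=c f:=((d -> d) -> Bool) g:=Int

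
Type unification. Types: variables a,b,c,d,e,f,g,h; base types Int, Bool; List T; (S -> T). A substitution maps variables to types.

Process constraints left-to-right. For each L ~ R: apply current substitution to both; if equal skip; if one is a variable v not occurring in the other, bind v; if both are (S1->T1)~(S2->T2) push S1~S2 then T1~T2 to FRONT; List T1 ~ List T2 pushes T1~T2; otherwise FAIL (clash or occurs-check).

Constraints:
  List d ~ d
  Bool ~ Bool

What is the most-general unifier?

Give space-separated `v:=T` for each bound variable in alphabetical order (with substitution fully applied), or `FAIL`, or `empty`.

step 1: unify List d ~ d  [subst: {-} | 1 pending]
  occurs-check fail

Answer: FAIL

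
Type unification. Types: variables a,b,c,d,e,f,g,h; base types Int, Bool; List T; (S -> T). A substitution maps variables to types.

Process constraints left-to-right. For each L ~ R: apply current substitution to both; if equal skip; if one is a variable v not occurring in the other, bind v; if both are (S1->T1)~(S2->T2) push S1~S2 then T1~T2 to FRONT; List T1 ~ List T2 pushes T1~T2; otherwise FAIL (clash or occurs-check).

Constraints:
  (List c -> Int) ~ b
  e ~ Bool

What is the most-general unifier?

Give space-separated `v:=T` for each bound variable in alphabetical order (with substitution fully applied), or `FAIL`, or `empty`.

step 1: unify (List c -> Int) ~ b  [subst: {-} | 1 pending]
  bind b := (List c -> Int)
step 2: unify e ~ Bool  [subst: {b:=(List c -> Int)} | 0 pending]
  bind e := Bool

Answer: b:=(List c -> Int) e:=Bool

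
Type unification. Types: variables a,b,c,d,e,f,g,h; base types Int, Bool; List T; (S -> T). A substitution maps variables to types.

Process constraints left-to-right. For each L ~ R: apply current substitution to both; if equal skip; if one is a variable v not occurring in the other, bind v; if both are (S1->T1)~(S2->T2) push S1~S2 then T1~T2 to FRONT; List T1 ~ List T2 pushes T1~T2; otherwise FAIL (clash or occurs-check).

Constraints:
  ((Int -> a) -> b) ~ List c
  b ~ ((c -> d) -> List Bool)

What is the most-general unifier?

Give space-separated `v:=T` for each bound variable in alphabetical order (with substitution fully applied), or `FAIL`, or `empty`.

step 1: unify ((Int -> a) -> b) ~ List c  [subst: {-} | 1 pending]
  clash: ((Int -> a) -> b) vs List c

Answer: FAIL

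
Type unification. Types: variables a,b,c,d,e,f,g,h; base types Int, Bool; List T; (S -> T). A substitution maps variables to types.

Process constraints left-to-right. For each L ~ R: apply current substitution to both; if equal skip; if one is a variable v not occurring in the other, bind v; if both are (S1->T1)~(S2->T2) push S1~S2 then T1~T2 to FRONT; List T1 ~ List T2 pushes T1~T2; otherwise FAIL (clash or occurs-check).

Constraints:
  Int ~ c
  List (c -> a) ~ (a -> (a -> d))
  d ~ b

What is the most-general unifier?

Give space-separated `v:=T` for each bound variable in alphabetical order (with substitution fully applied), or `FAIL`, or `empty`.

Answer: FAIL

Derivation:
step 1: unify Int ~ c  [subst: {-} | 2 pending]
  bind c := Int
step 2: unify List (Int -> a) ~ (a -> (a -> d))  [subst: {c:=Int} | 1 pending]
  clash: List (Int -> a) vs (a -> (a -> d))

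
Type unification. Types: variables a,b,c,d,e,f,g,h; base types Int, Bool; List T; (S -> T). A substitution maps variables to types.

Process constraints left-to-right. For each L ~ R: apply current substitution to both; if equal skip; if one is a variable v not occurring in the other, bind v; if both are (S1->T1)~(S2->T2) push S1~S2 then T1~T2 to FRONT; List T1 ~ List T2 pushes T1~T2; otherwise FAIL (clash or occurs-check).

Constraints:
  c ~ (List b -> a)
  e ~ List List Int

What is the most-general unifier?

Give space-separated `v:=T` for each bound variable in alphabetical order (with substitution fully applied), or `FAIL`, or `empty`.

Answer: c:=(List b -> a) e:=List List Int

Derivation:
step 1: unify c ~ (List b -> a)  [subst: {-} | 1 pending]
  bind c := (List b -> a)
step 2: unify e ~ List List Int  [subst: {c:=(List b -> a)} | 0 pending]
  bind e := List List Int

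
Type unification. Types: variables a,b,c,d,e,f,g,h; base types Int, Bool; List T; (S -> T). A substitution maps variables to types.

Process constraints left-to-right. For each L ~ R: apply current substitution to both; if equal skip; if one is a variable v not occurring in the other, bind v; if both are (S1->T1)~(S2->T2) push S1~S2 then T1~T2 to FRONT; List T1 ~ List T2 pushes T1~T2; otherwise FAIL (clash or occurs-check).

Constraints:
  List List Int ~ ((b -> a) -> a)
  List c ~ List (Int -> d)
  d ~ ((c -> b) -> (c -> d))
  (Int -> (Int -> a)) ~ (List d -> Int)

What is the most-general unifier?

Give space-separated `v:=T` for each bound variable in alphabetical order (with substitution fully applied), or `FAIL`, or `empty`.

step 1: unify List List Int ~ ((b -> a) -> a)  [subst: {-} | 3 pending]
  clash: List List Int vs ((b -> a) -> a)

Answer: FAIL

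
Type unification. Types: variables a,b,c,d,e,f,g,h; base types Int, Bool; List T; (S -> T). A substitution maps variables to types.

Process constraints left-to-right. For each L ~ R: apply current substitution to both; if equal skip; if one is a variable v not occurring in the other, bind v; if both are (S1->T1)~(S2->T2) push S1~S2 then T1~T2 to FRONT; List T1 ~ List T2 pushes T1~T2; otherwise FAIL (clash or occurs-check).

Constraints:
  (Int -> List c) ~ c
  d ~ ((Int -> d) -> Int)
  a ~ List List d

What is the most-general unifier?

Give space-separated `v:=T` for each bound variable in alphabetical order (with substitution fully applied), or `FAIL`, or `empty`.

Answer: FAIL

Derivation:
step 1: unify (Int -> List c) ~ c  [subst: {-} | 2 pending]
  occurs-check fail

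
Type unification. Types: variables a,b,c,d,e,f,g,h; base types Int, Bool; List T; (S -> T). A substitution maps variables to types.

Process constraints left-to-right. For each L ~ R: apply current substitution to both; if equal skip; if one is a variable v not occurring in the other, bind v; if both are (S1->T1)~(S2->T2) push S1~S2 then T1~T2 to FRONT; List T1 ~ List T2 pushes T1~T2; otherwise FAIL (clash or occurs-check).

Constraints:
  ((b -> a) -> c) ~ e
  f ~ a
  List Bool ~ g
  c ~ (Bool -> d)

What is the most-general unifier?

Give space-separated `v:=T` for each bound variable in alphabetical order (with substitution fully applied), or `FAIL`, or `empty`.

Answer: c:=(Bool -> d) e:=((b -> a) -> (Bool -> d)) f:=a g:=List Bool

Derivation:
step 1: unify ((b -> a) -> c) ~ e  [subst: {-} | 3 pending]
  bind e := ((b -> a) -> c)
step 2: unify f ~ a  [subst: {e:=((b -> a) -> c)} | 2 pending]
  bind f := a
step 3: unify List Bool ~ g  [subst: {e:=((b -> a) -> c), f:=a} | 1 pending]
  bind g := List Bool
step 4: unify c ~ (Bool -> d)  [subst: {e:=((b -> a) -> c), f:=a, g:=List Bool} | 0 pending]
  bind c := (Bool -> d)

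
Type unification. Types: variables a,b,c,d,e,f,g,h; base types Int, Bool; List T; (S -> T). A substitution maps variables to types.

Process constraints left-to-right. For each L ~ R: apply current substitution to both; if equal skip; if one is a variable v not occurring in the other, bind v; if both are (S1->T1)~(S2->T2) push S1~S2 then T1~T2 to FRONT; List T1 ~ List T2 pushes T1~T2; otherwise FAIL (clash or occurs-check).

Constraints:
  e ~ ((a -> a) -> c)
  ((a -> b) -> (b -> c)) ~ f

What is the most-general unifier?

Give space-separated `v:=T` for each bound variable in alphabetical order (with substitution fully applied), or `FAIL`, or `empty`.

step 1: unify e ~ ((a -> a) -> c)  [subst: {-} | 1 pending]
  bind e := ((a -> a) -> c)
step 2: unify ((a -> b) -> (b -> c)) ~ f  [subst: {e:=((a -> a) -> c)} | 0 pending]
  bind f := ((a -> b) -> (b -> c))

Answer: e:=((a -> a) -> c) f:=((a -> b) -> (b -> c))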